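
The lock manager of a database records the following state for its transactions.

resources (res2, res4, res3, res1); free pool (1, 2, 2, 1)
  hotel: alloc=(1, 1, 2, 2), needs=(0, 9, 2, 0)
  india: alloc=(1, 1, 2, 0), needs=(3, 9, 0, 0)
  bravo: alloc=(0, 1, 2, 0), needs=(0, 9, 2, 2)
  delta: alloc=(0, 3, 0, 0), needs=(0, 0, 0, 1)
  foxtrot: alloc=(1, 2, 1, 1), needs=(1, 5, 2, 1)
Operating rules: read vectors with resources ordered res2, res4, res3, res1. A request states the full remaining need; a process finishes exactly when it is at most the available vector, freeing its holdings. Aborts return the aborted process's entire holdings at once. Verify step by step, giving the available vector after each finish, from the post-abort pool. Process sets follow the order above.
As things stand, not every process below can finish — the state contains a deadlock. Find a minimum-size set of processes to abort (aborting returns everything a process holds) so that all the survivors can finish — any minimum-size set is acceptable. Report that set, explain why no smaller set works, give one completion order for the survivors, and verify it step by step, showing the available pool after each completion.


Abort hotel and india.
Key observation: the returned (2, 2, 4, 2) from hotel and india is what brings bravo — unrunnable before, under any order — into play at step 3.
Why nothing smaller works — every single abort fails: hotel alone leaves india blocked (short on res4); india alone leaves hotel blocked (short on res4); bravo alone leaves hotel blocked (short on res4); delta alone leaves hotel blocked (short on res4); foxtrot alone leaves hotel blocked (short on res4).
Survivors finish in the order: delta, foxtrot, bravo. Verifying each step (pool after the aborts first):
  pool = (3, 4, 6, 3)
  delta needs (0, 0, 0, 1) <= (3, 4, 6, 3) -> finishes; pool += (0, 3, 0, 0) = (3, 7, 6, 3)
  foxtrot needs (1, 5, 2, 1) <= (3, 7, 6, 3) -> finishes; pool += (1, 2, 1, 1) = (4, 9, 7, 4)
  bravo needs (0, 9, 2, 2) <= (4, 9, 7, 4) -> finishes; pool += (0, 1, 2, 0) = (4, 10, 9, 4)


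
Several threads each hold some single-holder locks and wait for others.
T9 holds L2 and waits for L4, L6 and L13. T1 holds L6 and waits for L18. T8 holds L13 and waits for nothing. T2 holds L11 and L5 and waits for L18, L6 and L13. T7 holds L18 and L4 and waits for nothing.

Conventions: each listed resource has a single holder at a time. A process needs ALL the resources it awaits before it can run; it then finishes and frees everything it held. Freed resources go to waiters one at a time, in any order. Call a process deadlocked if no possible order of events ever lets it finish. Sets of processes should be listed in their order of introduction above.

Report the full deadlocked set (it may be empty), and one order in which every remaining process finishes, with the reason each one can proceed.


No process is deadlocked.
Key observation: the waits form no ring: some process can always run, and its releases unblock the others one by one.
One completion order for the rest: T8, T7, T1, T9, T2.
Verifying each step:
  T8 waits on nothing -> runs at once and releases L13
  T7 waits on nothing -> runs at once and releases L18 and L4
  run T1 (all its waits — L18 — are resolved); releases L6
  run T9 (all its waits — L4, L6 and L13 — are resolved); releases L2
  run T2 (all its waits — L18, L6 and L13 — are resolved); releases L11 and L5


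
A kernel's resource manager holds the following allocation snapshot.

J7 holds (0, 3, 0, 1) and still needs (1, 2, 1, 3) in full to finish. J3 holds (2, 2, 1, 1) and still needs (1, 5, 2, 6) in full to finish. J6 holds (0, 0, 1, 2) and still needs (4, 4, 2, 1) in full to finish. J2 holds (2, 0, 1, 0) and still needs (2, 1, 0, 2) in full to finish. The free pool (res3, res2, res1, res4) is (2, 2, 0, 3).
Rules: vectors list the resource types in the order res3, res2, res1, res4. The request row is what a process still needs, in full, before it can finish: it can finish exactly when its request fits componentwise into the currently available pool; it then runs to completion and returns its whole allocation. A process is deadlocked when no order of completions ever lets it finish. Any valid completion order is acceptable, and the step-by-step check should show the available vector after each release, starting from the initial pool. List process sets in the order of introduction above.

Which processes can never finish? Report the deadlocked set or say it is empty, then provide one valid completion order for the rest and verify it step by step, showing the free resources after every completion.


Deadlocked set: J3 and J6.
Key observation: after J2, J7 complete, (4, 5, 1, 4) is the best the pool ever gets, yet each leftover process wants more res1.
The rest can finish in the order J2, J7. Step-by-step check:
  pool = (2, 2, 0, 3)
  run J2 (needs (2, 1, 0, 2), free (2, 2, 0, 3)); after release of (2, 0, 1, 0) the pool is (4, 2, 1, 3)
  run J7 (needs (1, 2, 1, 3), free (4, 2, 1, 3)); after release of (0, 3, 0, 1) the pool is (4, 5, 1, 4)
The stuck group stays short no matter what:
  J3 cannot run: need (1, 5, 2, 6) vs free (4, 5, 1, 4) (insufficient res1 and res4)
  J6 cannot run: need (4, 4, 2, 1) vs free (4, 5, 1, 4) (insufficient res1)


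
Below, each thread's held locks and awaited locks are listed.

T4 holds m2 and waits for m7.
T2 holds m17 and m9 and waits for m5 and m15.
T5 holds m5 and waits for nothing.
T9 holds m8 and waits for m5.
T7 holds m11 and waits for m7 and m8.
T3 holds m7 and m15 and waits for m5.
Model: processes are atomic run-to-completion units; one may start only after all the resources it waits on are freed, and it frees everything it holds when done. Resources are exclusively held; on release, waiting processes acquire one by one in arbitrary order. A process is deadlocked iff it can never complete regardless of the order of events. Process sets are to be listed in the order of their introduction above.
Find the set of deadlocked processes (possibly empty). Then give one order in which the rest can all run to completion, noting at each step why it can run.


Nothing here is deadlocked.
Key observation: no waiting chain loops back on itself — every chain ends at a process that waits on nothing, so everyone eventually runs.
One completion order for the rest: T5, T9, T3, T7, T2, T4.
Step-by-step check:
  run T5 (it waits on nothing); releases m5
  run T9 (all its waits — m5 — are resolved); releases m8
  run T3 (all its waits — m5 — are resolved); releases m7 and m15
  run T7 (all its waits — m7 and m8 — are resolved); releases m11
  run T2 (all its waits — m5 and m15 — are resolved); releases m17 and m9
  run T4 (all its waits — m7 — are resolved); releases m2


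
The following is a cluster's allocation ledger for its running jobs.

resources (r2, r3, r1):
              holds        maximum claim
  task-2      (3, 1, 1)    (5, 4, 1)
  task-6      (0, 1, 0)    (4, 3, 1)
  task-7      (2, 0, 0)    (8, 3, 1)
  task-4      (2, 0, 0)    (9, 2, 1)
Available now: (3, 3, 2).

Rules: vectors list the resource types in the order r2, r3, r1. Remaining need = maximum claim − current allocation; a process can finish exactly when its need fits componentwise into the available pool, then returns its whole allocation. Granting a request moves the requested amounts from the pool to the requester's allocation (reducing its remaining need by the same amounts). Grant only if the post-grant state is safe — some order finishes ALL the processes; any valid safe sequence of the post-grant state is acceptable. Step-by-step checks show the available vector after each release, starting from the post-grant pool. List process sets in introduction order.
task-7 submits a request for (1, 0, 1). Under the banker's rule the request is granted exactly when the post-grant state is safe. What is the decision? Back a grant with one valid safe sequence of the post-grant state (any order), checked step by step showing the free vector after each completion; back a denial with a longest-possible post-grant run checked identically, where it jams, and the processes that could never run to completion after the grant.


GRANT: granting preserves safety; a valid post-grant sequence is task-2, task-6, task-7, task-4.
Key observation: the transfer keeps a workable pool ((2, 3, 1)); task-2 starts the safe sequence.
Check on the post-grant state, step by step:
  pool = (2, 3, 1)
  task-2: need (2, 3, 0) fits (2, 3, 1); releases (3, 1, 1), pool now (5, 4, 2)
  task-6: need (4, 2, 1) fits (5, 4, 2); releases (0, 1, 0), pool now (5, 5, 2)
  task-7: need (5, 3, 0) fits (5, 5, 2); releases (3, 0, 1), pool now (8, 5, 3)
  task-4: need (7, 2, 1) fits (8, 5, 3); releases (2, 0, 0), pool now (10, 5, 3)


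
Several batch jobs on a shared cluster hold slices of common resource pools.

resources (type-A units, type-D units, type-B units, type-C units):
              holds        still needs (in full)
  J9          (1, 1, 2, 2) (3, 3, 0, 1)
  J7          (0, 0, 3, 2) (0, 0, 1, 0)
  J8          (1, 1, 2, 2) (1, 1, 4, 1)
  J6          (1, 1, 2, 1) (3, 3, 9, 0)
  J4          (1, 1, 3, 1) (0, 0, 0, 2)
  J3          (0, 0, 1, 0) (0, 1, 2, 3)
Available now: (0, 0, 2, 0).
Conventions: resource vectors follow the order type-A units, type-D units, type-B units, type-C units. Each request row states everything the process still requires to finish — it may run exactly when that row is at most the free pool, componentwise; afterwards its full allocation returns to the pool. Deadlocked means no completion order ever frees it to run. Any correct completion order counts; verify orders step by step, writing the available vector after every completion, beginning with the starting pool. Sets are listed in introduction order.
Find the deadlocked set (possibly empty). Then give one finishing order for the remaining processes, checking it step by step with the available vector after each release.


Deadlocked set: J9 and J6.
Key observation: the wall is type-A units: completing J7, J4, J3, J8 brings the pool only to (2, 2, 11, 5), and all the rest need more.
The rest can finish in the order J7, J4, J3, J8. Walking it through:
  pool = (0, 0, 2, 0)
  J7 needs (0, 0, 1, 0) <= (0, 0, 2, 0) -> finishes; pool += (0, 0, 3, 2) = (0, 0, 5, 2)
  J4 needs (0, 0, 0, 2) <= (0, 0, 5, 2) -> finishes; pool += (1, 1, 3, 1) = (1, 1, 8, 3)
  J3 needs (0, 1, 2, 3) <= (1, 1, 8, 3) -> finishes; pool += (0, 0, 1, 0) = (1, 1, 9, 3)
  J8 needs (1, 1, 4, 1) <= (1, 1, 9, 3) -> finishes; pool += (1, 1, 2, 2) = (2, 2, 11, 5)
The blocked processes can never fit:
  J9 cannot run: need (3, 3, 0, 1) vs free (2, 2, 11, 5) (insufficient type-A units and type-D units)
  J6 cannot run: need (3, 3, 9, 0) vs free (2, 2, 11, 5) (insufficient type-A units and type-D units)


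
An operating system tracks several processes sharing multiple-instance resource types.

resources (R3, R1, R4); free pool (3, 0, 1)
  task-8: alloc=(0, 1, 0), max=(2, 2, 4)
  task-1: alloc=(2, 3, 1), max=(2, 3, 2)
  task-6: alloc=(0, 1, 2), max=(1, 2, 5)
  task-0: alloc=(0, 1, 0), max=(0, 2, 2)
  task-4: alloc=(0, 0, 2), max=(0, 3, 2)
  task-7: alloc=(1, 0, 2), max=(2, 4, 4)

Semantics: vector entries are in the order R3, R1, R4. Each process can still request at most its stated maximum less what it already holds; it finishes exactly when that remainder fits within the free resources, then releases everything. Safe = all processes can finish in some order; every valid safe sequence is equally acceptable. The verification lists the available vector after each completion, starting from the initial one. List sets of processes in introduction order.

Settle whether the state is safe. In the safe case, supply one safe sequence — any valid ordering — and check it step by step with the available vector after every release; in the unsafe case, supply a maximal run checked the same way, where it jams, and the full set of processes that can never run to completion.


The state is SAFE; one workable sequence: task-1, task-4, task-0, task-7, task-6, task-8.
Key observation: task-1 is the earliest step where a requested resource binds exactly: need (0, 0, 1), pool (3, 0, 1) at its turn.
Walking it through:
  pool = (3, 0, 1)
  task-1 needs (0, 0, 1) <= (3, 0, 1) -> finishes; pool += (2, 3, 1) = (5, 3, 2)
  task-4 needs (0, 3, 0) <= (5, 3, 2) -> finishes; pool += (0, 0, 2) = (5, 3, 4)
  task-0 needs (0, 1, 2) <= (5, 3, 4) -> finishes; pool += (0, 1, 0) = (5, 4, 4)
  task-7 needs (1, 4, 2) <= (5, 4, 4) -> finishes; pool += (1, 0, 2) = (6, 4, 6)
  task-6 needs (1, 1, 3) <= (6, 4, 6) -> finishes; pool += (0, 1, 2) = (6, 5, 8)
  task-8 needs (2, 1, 4) <= (6, 5, 8) -> finishes; pool += (0, 1, 0) = (6, 6, 8)


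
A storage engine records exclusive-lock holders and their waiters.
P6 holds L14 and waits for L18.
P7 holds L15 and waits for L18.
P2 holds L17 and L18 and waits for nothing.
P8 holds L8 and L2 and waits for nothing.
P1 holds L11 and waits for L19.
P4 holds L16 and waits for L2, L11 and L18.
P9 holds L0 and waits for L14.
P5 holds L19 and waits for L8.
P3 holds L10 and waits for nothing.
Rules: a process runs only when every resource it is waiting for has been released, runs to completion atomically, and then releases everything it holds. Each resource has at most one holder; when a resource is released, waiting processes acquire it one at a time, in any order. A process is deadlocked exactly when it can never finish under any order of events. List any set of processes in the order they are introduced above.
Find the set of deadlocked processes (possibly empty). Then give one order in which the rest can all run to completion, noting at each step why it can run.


Nothing here is deadlocked.
Key observation: the waits form no ring: some process can always run, and its releases unblock the others one by one.
One completion order for the rest: P3, P8, P5, P2, P6, P1, P7, P4, P9.
Check, step by step:
  run P3 (it waits on nothing); releases L10
  run P8 (it waits on nothing); releases L8 and L2
  P5: everything it awaited (L8) is free; runs, freeing L19
  run P2 (it waits on nothing); releases L17 and L18
  P6: everything it awaited (L18) is free; runs, freeing L14
  P1: everything it awaited (L19) is free; runs, freeing L11
  P7: everything it awaited (L18) is free; runs, freeing L15
  P4: everything it awaited (L2, L11 and L18) is free; runs, freeing L16
  P9: everything it awaited (L14) is free; runs, freeing L0


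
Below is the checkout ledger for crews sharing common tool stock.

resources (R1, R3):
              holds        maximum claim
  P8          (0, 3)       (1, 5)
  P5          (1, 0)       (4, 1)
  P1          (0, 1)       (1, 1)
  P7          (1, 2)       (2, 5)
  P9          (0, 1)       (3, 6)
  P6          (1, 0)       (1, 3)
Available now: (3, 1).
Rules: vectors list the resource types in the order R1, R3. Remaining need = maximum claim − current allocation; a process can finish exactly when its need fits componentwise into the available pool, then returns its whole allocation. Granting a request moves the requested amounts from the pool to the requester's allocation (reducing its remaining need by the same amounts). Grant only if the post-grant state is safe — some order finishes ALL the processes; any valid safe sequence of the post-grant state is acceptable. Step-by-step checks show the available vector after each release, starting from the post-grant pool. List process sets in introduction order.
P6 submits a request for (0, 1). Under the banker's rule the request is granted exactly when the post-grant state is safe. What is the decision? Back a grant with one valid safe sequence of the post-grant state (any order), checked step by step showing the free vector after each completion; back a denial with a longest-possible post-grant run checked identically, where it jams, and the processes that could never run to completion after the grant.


DENY. Granting would leave the state unsafe.
Key observation: the wall is R3: completing P1, P5 brings the pool only to (4, 1), and all the rest need more.
Pretend the grant happened; the run P1, P5 goes as far as possible. Check, step by step:
  pool = (3, 0)
  run P1 (needs (1, 0), free (3, 0)); after release of (0, 1) the pool is (3, 1)
  run P5 (needs (3, 1), free (3, 1)); after release of (1, 0) the pool is (4, 1)
  blocked: P8 wants (1, 2), pool (4, 1) — not enough R3
  blocked: P7 wants (1, 3), pool (4, 1) — not enough R3
  blocked: P9 wants (3, 5), pool (4, 1) — not enough R3
  blocked: P6 wants (0, 2), pool (4, 1) — not enough R3
Post-grant, the permanently blocked set is P8, P7, P9 and P6.


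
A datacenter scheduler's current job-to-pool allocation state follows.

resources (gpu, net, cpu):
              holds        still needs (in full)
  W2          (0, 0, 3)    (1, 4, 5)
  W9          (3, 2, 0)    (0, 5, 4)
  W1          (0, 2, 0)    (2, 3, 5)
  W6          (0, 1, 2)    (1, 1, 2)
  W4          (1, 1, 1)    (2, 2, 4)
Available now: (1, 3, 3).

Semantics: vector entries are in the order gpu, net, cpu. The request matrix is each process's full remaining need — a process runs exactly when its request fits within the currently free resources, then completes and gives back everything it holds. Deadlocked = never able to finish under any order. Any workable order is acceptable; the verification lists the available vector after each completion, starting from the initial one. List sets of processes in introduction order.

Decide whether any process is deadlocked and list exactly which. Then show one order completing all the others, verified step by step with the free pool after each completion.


Deadlocked set: W9, W1 and W4.
Key observation: after W6, W2 the pool peaks at (1, 4, 8), and each blocked process is short somewhere: W9 on net; W1 on gpu; W4 on gpu.
One completion order for the rest: W6, W2. Step-by-step check:
  pool = (1, 3, 3)
  W6: need (1, 1, 2) fits (1, 3, 3); releases (0, 1, 2), pool now (1, 4, 5)
  W2: need (1, 4, 5) fits (1, 4, 5); releases (0, 0, 3), pool now (1, 4, 8)
The blocked processes can never fit:
  W9 still needs (0, 5, 4) but only (1, 4, 8) is free — short on net
  W1 still needs (2, 3, 5) but only (1, 4, 8) is free — short on gpu
  W4 still needs (2, 2, 4) but only (1, 4, 8) is free — short on gpu


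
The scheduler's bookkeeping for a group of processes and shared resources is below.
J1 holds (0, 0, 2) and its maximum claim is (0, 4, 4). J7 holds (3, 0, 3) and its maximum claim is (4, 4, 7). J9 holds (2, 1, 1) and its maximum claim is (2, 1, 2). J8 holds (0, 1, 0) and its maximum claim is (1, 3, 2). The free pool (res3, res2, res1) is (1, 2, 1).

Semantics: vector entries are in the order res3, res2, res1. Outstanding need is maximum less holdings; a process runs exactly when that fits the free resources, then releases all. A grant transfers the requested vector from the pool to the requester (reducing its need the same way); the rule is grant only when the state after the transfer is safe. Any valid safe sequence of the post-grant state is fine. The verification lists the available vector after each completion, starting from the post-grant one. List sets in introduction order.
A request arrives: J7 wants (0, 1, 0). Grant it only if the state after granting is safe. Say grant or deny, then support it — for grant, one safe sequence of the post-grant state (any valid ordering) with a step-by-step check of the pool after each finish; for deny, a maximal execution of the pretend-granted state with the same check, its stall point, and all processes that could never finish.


DENY. Granting would leave the state unsafe.
Key observation: after J9, J8 the pool peaks at (3, 3, 2), and each blocked process is short somewhere: J1 on res2; J7 on res1.
After a pretend grant, a maximal execution: J9, J8 — then nothing else fits. Walking it through:
  pool = (1, 1, 1)
  J9 needs (0, 0, 1) <= (1, 1, 1) -> finishes; pool += (2, 1, 1) = (3, 2, 2)
  J8 needs (1, 2, 2) <= (3, 2, 2) -> finishes; pool += (0, 1, 0) = (3, 3, 2)
  blocked: J1 wants (0, 4, 2), pool (3, 3, 2) — not enough res2
  blocked: J7 wants (1, 3, 4), pool (3, 3, 2) — not enough res1
Had the request been granted, J1 and J7 could never finish.


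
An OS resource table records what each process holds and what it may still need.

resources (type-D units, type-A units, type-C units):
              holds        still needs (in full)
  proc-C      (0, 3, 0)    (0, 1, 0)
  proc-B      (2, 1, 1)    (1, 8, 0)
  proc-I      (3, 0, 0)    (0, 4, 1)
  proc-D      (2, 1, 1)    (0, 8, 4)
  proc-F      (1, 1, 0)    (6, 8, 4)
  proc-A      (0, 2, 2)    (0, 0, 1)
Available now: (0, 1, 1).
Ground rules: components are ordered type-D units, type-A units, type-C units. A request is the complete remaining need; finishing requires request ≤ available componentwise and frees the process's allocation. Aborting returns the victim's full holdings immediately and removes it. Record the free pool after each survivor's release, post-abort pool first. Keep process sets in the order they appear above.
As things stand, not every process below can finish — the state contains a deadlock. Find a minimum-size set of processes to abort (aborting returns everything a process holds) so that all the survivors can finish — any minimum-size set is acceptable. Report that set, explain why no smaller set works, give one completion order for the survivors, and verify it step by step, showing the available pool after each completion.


The answer: abort proc-D and proc-F.
Key observation: aborting proc-D and proc-F returns (3, 2, 1), and proc-B — hopeless before — runs at step 4 with the returned capacity in the pool.
No one abort is enough; case by case: proc-C alone leaves proc-B blocked (short on type-A units); proc-B alone leaves proc-D blocked (short on type-A units); proc-I alone leaves proc-B blocked (short on type-A units); proc-D alone leaves proc-B blocked (short on type-A units); proc-F alone leaves proc-B blocked (short on type-A units); proc-A alone leaves proc-B blocked (short on type-A units).
Survivors finish in the order: proc-C, proc-A, proc-I, proc-B. Check, step by step (pool after the aborts first):
  pool = (3, 3, 2)
  proc-C: need (0, 1, 0) fits (3, 3, 2); releases (0, 3, 0), pool now (3, 6, 2)
  proc-A: need (0, 0, 1) fits (3, 6, 2); releases (0, 2, 2), pool now (3, 8, 4)
  proc-I: need (0, 4, 1) fits (3, 8, 4); releases (3, 0, 0), pool now (6, 8, 4)
  proc-B: need (1, 8, 0) fits (6, 8, 4); releases (2, 1, 1), pool now (8, 9, 5)


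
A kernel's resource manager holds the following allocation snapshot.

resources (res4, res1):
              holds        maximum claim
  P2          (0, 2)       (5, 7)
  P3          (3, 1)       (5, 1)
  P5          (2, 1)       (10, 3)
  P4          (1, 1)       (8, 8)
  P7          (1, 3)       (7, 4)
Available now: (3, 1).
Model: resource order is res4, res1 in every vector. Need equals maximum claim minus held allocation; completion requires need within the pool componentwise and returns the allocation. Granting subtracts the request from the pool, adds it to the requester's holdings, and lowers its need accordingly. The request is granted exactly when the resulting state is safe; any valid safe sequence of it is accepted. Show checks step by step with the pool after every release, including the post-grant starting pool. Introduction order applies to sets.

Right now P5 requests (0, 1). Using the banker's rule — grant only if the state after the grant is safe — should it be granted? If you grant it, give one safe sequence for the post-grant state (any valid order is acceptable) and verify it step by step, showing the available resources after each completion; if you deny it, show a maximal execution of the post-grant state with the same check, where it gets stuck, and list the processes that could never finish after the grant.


DENY — the pretend-granted state is unsafe.
Key observation: after P3, P7 the pool peaks at (7, 4), and each blocked process is short somewhere: P2 on res1; P5 on res4; P4 on res1.
Pretend the grant happened; the run P3, P7 goes as far as possible. Step-by-step check:
  pool = (3, 0)
  P3 needs (2, 0) <= (3, 0) -> finishes; pool += (3, 1) = (6, 1)
  P7 needs (6, 1) <= (6, 1) -> finishes; pool += (1, 3) = (7, 4)
  blocked: P2 wants (5, 5), pool (7, 4) — not enough res1
  blocked: P5 wants (8, 1), pool (7, 4) — not enough res4
  blocked: P4 wants (7, 7), pool (7, 4) — not enough res1
Post-grant, the permanently blocked set is P2, P5 and P4.


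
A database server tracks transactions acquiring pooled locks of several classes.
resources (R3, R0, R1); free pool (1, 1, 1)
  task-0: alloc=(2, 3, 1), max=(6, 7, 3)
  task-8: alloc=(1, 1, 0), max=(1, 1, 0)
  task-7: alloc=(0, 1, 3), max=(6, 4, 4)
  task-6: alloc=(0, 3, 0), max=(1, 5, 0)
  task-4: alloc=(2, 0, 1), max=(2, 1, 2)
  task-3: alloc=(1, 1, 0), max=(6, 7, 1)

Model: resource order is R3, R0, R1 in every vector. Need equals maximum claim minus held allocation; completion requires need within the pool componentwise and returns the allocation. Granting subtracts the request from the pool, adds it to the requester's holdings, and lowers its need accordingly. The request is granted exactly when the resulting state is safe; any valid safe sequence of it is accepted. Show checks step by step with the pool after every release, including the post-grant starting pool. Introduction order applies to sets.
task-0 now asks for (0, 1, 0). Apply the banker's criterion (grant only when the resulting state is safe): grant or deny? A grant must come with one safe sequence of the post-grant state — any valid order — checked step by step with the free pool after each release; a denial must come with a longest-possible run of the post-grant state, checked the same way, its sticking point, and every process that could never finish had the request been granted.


DENY — the pretend-granted state is unsafe.
Key observation: even finishing task-8, task-4 leaves just (4, 1, 2) free — too little R0 for any of the remaining processes.
Pretend the grant happened; the run task-8, task-4 goes as far as possible. Step-by-step check:
  pool = (1, 0, 1)
  task-8: need (0, 0, 0) fits (1, 0, 1); releases (1, 1, 0), pool now (2, 1, 1)
  task-4: need (0, 1, 1) fits (2, 1, 1); releases (2, 0, 1), pool now (4, 1, 2)
  blocked: task-0 wants (4, 3, 2), pool (4, 1, 2) — not enough R0
  blocked: task-7 wants (6, 3, 1), pool (4, 1, 2) — not enough R3 and R0
  blocked: task-6 wants (1, 2, 0), pool (4, 1, 2) — not enough R0
  blocked: task-3 wants (5, 6, 1), pool (4, 1, 2) — not enough R3 and R0
Post-grant, the permanently blocked set is task-0, task-7, task-6 and task-3.


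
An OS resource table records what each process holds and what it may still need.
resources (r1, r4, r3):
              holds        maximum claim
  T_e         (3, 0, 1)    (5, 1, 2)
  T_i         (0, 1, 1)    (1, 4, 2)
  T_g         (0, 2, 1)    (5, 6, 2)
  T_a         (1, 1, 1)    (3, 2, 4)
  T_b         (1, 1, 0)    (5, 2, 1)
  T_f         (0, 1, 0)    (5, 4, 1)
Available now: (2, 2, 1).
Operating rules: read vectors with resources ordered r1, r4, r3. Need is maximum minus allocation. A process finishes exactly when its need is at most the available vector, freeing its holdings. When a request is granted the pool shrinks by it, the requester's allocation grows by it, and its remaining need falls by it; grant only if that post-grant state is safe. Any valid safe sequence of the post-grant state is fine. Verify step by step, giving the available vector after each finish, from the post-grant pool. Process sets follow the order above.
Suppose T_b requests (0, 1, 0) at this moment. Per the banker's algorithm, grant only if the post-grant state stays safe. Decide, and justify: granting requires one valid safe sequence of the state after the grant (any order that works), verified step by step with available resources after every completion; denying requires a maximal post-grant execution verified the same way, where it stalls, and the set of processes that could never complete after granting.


GRANT. The post-grant state is safe; one safe sequence: T_e, T_b, T_i, T_a, T_f, T_g.
Key observation: granting shrinks the pool to (2, 1, 1), yet T_e still fits and the chain goes through.
Step-by-step check of the post-grant state:
  pool = (2, 1, 1)
  T_e needs (2, 1, 1) <= (2, 1, 1) -> finishes; pool += (3, 0, 1) = (5, 1, 2)
  T_b needs (4, 0, 1) <= (5, 1, 2) -> finishes; pool += (1, 2, 0) = (6, 3, 2)
  T_i needs (1, 3, 1) <= (6, 3, 2) -> finishes; pool += (0, 1, 1) = (6, 4, 3)
  T_a needs (2, 1, 3) <= (6, 4, 3) -> finishes; pool += (1, 1, 1) = (7, 5, 4)
  T_f needs (5, 3, 1) <= (7, 5, 4) -> finishes; pool += (0, 1, 0) = (7, 6, 4)
  T_g needs (5, 4, 1) <= (7, 6, 4) -> finishes; pool += (0, 2, 1) = (7, 8, 5)


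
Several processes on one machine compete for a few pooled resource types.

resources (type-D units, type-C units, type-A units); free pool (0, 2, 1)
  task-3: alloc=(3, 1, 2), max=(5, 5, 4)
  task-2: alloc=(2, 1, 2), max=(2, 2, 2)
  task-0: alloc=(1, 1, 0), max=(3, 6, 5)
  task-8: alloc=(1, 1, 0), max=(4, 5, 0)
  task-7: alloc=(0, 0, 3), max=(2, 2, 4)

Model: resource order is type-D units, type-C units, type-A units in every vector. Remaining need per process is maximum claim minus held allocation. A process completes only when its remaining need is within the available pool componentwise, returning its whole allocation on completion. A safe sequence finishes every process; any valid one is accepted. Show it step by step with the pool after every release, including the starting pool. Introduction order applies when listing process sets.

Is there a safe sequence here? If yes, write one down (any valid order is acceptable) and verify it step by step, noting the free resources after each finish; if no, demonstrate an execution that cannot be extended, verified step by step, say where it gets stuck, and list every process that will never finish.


The state is UNSAFE.
Key observation: no order helps: past task-2, task-7, the free pool tops out at (2, 3, 6), below what each blocked process needs in type-C units.
Going as far as possible: task-2, task-7; after that, nothing fits. Verifying each step:
  pool = (0, 2, 1)
  run task-2 (needs (0, 1, 0), free (0, 2, 1)); after release of (2, 1, 2) the pool is (2, 3, 3)
  run task-7 (needs (2, 2, 1), free (2, 3, 3)); after release of (0, 0, 3) the pool is (2, 3, 6)
  blocked: task-3 wants (2, 4, 2), pool (2, 3, 6) — not enough type-C units
  blocked: task-0 wants (2, 5, 5), pool (2, 3, 6) — not enough type-C units
  blocked: task-8 wants (3, 4, 0), pool (2, 3, 6) — not enough type-D units and type-C units
Never able to finish: task-3, task-0 and task-8.


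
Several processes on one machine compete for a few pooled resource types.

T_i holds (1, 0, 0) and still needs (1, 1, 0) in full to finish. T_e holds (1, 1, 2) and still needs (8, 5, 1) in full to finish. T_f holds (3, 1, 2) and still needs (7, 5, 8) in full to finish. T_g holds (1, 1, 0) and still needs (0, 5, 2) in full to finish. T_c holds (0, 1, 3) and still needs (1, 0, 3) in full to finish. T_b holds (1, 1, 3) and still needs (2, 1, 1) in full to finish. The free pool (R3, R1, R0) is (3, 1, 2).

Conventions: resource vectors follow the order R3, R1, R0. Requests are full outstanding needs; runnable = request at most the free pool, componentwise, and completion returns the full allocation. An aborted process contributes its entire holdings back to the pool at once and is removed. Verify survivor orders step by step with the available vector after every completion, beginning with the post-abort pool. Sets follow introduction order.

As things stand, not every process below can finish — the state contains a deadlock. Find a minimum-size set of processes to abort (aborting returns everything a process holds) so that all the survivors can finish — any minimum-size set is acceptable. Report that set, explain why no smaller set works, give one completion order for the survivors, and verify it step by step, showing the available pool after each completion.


Abort T_e and T_f.
Key observation: T_g was stuck for good until T_e and T_f gave back (4, 2, 4); in the order shown it finishes at step 4.
Minimality, checking each single-abort alternative: T_i alone leaves T_e blocked (short on R3 and R1); T_e alone leaves T_f blocked (short on R3 and R1); T_f alone leaves T_e blocked (short on R1); T_g alone leaves T_e blocked (short on R3 and R1); T_c alone leaves T_e blocked (short on R3 and R1); T_b alone leaves T_e blocked (short on R3 and R1).
Survivors finish in the order: T_b, T_i, T_c, T_g. Verifying each step (pool after the aborts first):
  pool = (7, 3, 6)
  run T_b (needs (2, 1, 1), free (7, 3, 6)); after release of (1, 1, 3) the pool is (8, 4, 9)
  run T_i (needs (1, 1, 0), free (8, 4, 9)); after release of (1, 0, 0) the pool is (9, 4, 9)
  run T_c (needs (1, 0, 3), free (9, 4, 9)); after release of (0, 1, 3) the pool is (9, 5, 12)
  run T_g (needs (0, 5, 2), free (9, 5, 12)); after release of (1, 1, 0) the pool is (10, 6, 12)


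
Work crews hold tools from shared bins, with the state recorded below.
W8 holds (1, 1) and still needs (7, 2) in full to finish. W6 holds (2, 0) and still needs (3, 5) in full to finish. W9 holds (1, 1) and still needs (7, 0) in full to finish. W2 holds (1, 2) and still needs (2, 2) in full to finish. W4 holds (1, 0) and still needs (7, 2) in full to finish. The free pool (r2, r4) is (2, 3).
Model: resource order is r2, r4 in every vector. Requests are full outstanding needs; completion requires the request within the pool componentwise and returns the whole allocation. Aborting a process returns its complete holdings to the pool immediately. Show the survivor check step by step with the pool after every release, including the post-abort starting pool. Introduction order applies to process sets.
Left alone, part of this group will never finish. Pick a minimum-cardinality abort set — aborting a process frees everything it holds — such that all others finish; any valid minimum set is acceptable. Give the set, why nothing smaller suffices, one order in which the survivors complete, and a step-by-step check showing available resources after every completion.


Minimum abort set: W9 and W4.
Key observation: W8 could never have finished before the abort; with (2, 1) returned by W9 and W4, it fits at step 3.
Minimality, checking each single-abort alternative: W8 alone leaves W9 blocked (short on r2); W6 alone leaves W8 blocked (short on r2); W9 alone leaves W8 blocked (short on r2); W2 alone leaves W8 blocked (short on r2); W4 alone leaves W8 blocked (short on r2).
One survivor order: W2, W6, W8. Check, step by step (post-abort pool first):
  pool = (4, 4)
  W2 needs (2, 2) <= (4, 4) -> finishes; pool += (1, 2) = (5, 6)
  W6 needs (3, 5) <= (5, 6) -> finishes; pool += (2, 0) = (7, 6)
  W8 needs (7, 2) <= (7, 6) -> finishes; pool += (1, 1) = (8, 7)


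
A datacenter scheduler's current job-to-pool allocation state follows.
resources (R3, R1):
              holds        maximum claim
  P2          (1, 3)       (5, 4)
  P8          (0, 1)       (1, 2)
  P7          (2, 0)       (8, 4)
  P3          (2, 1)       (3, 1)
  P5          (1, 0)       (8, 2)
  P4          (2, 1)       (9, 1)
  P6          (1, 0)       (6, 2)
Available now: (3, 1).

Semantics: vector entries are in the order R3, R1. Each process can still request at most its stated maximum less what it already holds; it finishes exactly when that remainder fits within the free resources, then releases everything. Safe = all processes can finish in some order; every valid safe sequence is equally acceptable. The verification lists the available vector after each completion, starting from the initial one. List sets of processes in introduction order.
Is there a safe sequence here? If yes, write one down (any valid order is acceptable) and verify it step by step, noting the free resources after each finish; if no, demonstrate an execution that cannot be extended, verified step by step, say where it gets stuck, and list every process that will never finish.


SAFE — a valid safe sequence is P3, P2, P6, P5, P4, P8, P7.
Key observation: reading the order forward, P5 is the first process whose need (7, 2) meets the free pool (7, 5) exactly on a resource it requests.
Step-by-step check:
  pool = (3, 1)
  P3 needs (1, 0) <= (3, 1) -> finishes; pool += (2, 1) = (5, 2)
  P2 needs (4, 1) <= (5, 2) -> finishes; pool += (1, 3) = (6, 5)
  P6 needs (5, 2) <= (6, 5) -> finishes; pool += (1, 0) = (7, 5)
  P5 needs (7, 2) <= (7, 5) -> finishes; pool += (1, 0) = (8, 5)
  P4 needs (7, 0) <= (8, 5) -> finishes; pool += (2, 1) = (10, 6)
  P8 needs (1, 1) <= (10, 6) -> finishes; pool += (0, 1) = (10, 7)
  P7 needs (6, 4) <= (10, 7) -> finishes; pool += (2, 0) = (12, 7)


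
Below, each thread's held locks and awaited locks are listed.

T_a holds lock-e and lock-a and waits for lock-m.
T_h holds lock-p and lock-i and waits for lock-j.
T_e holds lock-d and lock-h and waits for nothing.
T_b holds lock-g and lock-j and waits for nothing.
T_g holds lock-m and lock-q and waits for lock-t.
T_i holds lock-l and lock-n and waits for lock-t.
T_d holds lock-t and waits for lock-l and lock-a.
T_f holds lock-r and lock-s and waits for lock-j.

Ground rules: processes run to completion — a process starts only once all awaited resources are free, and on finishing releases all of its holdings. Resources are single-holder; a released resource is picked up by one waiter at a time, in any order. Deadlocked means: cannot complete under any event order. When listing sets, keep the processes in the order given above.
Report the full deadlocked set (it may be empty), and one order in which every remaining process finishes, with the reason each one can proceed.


The deadlocked set is T_a, T_g, T_i and T_d.
Key observation: along T_a -> T_g -> T_d -> T_a, each member waits on what the next one holds — a deadlock; T_i is caught in further circular waits.
One completion order for the rest: T_e, T_b, T_h, T_f.
Verifying each step:
  run T_e (it waits on nothing); releases lock-d and lock-h
  run T_b (it waits on nothing); releases lock-g and lock-j
  run T_h (all its waits — lock-j — are resolved); releases lock-p and lock-i
  run T_f (all its waits — lock-j — are resolved); releases lock-r and lock-s


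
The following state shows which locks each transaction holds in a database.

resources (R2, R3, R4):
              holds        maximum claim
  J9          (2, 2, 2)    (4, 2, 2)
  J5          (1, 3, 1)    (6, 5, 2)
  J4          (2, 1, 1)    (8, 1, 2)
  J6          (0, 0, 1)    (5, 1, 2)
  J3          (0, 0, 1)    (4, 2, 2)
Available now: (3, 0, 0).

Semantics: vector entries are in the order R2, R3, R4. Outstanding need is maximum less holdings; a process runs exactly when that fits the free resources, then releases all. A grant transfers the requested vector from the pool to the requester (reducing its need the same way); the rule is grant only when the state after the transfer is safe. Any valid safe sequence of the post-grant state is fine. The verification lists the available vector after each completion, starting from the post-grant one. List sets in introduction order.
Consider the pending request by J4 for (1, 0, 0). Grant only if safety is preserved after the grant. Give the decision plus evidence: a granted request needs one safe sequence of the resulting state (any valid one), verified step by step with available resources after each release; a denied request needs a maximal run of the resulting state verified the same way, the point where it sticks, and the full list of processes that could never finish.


DENY: after the grant no complete ordering would exist.
Key observation: J9, J3 can finish, but then (4, 2, 3) is all there is, and the blocked group's R2 demands exceed it.
On the post-grant state, J9, J3 is a maximal run — nothing extends it. Verifying each step:
  pool = (2, 0, 0)
  J9: need (2, 0, 0) fits (2, 0, 0); releases (2, 2, 2), pool now (4, 2, 2)
  J3: need (4, 2, 1) fits (4, 2, 2); releases (0, 0, 1), pool now (4, 2, 3)
  J5 cannot run: need (5, 2, 1) vs free (4, 2, 3) (insufficient R2)
  J4 cannot run: need (5, 0, 1) vs free (4, 2, 3) (insufficient R2)
  J6 cannot run: need (5, 1, 1) vs free (4, 2, 3) (insufficient R2)
Processes that could never finish after the grant: J5, J4 and J6.
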